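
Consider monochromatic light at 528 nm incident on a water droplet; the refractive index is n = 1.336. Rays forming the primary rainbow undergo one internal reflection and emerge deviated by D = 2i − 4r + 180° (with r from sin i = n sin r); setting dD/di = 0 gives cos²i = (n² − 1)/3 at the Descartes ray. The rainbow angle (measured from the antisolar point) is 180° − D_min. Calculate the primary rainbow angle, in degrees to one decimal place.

41.6°

cos²i = (1.78490 − 1)/3 = 0.26163; i = arccos(0.51150) = 59.236°.
sin r = sin 59.236°/1.336 = 0.64318; r = 40.029°.
D_min = 2·59.236° − 4·40.029° + 180° = 138.356°.
Rainbow angle = 180° − D_min = 41.644°.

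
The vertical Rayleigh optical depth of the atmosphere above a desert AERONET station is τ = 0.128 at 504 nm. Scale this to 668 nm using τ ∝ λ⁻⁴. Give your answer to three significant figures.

τ(668 nm) = τ(504 nm) × (504/668)⁴ = 0.128 × (0.7545)⁴ = 0.128 × 0.3241 = 0.0415.

0.0415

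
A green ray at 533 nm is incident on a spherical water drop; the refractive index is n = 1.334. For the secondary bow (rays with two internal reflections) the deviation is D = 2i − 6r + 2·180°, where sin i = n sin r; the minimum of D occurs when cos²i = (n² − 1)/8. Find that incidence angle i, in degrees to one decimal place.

cos²i = (1.334² − 1)/8 = (1.77956 − 1)/8 = 0.09744.
cos i = 0.31216, so i = 71.810°.

71.8°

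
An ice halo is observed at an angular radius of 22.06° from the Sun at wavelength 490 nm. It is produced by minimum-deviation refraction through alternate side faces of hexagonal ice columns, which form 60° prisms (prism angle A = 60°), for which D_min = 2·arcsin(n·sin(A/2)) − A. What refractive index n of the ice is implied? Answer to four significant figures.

Rearranging: n = sin((D_min + A)/2) / sin(A/2).
(D_min + A)/2 = (22.06° + 60°)/2 = 41.030°.
n = sin 41.030° / sin 30° = 0.6565 / 0.5000 = 1.3129.

1.313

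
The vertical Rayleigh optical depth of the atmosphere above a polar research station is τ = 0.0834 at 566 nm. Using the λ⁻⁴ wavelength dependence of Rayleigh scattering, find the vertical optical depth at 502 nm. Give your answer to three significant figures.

0.135

τ(502 nm) = τ(566 nm) × (566/502)⁴ = 0.0834 × (1.1275)⁴ = 0.0834 × 1.6160 = 0.1348.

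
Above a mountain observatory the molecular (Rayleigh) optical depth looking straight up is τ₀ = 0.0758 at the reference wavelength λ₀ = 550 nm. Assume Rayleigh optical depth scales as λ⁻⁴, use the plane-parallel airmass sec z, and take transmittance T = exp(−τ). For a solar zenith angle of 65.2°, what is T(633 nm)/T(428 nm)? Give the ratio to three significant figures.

1.48

Airmass: sec 65.2° = 2.3841.
τ(633 nm) = 0.0758 × (550/633)⁴ × 2.3841 = 0.0758 × 0.5699 × 2.3841 = 0.1030.
τ(428 nm) = 0.0758 × (550/428)⁴ × 2.3841 = 0.0758 × 2.7269 × 2.3841 = 0.4928.
T(633)/T(428) = exp(τ_B − τ_A) = exp(0.3898) = 1.4767.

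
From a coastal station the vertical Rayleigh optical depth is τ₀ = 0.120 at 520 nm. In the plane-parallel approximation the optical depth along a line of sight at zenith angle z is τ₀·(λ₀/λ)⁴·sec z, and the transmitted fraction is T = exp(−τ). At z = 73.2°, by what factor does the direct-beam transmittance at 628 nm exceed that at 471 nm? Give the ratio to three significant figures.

1.52

Airmass: sec 73.2° = 3.4598.
τ(628 nm) = 0.120 × (520/628)⁴ × 3.4598 = 0.120 × 0.4701 × 3.4598 = 0.1952.
τ(471 nm) = 0.120 × (520/471)⁴ × 3.4598 = 0.120 × 1.4857 × 3.4598 = 0.6168.
T(628)/T(471) = exp(τ_B − τ_A) = exp(0.4217) = 1.5245.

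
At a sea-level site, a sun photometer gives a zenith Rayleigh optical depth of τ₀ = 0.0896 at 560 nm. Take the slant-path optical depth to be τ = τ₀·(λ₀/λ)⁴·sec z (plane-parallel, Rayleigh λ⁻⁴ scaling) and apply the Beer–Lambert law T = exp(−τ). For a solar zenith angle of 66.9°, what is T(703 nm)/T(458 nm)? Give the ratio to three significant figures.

Airmass: sec 66.9° = 2.5488.
τ(703 nm) = 0.0896 × (560/703)⁴ × 2.5488 = 0.0896 × 0.4027 × 2.5488 = 0.0920.
τ(458 nm) = 0.0896 × (560/458)⁴ × 2.5488 = 0.0896 × 2.2351 × 2.5488 = 0.5104.
T(703)/T(458) = exp(τ_B − τ_A) = exp(0.4185) = 1.5196.

1.52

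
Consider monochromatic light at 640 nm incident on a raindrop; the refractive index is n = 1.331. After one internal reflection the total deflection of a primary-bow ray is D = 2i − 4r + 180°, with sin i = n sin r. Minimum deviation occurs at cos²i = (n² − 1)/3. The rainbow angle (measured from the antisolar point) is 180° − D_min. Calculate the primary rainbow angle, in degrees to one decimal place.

cos²i = (1.77156 − 1)/3 = 0.25719; i = arccos(0.50714) = 59.527°.
sin r = sin 59.527°/1.331 = 0.64753; r = 40.356°.
D_min = 2·59.527° − 4·40.356° + 180° = 137.630°.
Rainbow angle = 180° − D_min = 42.370°.

42.4°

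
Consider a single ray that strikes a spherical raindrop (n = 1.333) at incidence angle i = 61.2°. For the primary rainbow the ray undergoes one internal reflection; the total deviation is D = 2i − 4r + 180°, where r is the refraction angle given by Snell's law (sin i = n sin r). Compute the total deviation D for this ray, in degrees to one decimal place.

138.0°

sin r = sin 61.2° / 1.333 = 0.8763/1.333 = 0.6574; r = 41.10°.
D = 2·61.2° − 4·41.10° + 180° = 122.40° − 164.41° + 180° = 137.99°.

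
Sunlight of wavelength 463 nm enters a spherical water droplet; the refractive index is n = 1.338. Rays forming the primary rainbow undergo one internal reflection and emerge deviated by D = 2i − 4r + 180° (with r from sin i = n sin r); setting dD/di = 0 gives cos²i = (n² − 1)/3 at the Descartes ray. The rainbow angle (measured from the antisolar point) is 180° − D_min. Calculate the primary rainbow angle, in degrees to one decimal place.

cos²i = (1.79024 − 1)/3 = 0.26341; i = arccos(0.51324) = 59.120°.
sin r = sin 59.120°/1.338 = 0.64144; r = 39.899°.
D_min = 2·59.120° − 4·39.899° + 180° = 138.643°.
Rainbow angle = 180° − D_min = 41.357°.

41.4°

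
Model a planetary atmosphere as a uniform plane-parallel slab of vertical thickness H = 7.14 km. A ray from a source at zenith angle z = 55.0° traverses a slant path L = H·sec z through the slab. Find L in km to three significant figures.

sec z = 1/cos 55.0° = 1.7434.
L = 7.14 × 1.7434 = 12.448 km.

12.4 km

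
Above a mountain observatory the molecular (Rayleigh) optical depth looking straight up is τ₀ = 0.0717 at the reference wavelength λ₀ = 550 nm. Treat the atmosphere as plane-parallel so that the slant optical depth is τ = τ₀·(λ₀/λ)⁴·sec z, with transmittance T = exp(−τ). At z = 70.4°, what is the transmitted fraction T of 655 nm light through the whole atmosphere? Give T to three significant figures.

sec 70.4° = 2.9811.
τ = 0.0717 × (550/655)⁴ × 2.9811 = 0.0717 × 0.4971 × 2.9811 = 0.1063.
T = exp(−0.1063) = 0.8992.

0.899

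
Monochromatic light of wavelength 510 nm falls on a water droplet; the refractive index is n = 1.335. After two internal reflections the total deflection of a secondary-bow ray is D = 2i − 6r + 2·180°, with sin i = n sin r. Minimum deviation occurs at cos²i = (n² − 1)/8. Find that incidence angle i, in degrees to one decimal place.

71.8°

cos²i = (1.335² − 1)/8 = (1.78222 − 1)/8 = 0.09778.
cos i = 0.31269, so i = 71.778°.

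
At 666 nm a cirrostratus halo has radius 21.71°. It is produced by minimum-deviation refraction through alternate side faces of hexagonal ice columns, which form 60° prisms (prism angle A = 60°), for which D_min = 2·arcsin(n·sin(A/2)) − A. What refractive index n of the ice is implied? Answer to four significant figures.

1.308

Rearranging: n = sin((D_min + A)/2) / sin(A/2).
(D_min + A)/2 = (21.71° + 60°)/2 = 40.855°.
n = sin 40.855° / sin 30° = 0.6541 / 0.5000 = 1.3083.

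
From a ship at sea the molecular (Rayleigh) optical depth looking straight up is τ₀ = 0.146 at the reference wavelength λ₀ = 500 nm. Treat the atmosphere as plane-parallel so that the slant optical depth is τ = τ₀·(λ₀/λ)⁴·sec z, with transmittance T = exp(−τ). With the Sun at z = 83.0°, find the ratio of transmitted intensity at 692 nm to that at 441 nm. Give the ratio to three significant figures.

5.22

Airmass: sec 83.0° = 8.2055.
τ(692 nm) = 0.146 × (500/692)⁴ × 8.2055 = 0.146 × 0.2726 × 8.2055 = 0.3265.
τ(441 nm) = 0.146 × (500/441)⁴ × 8.2055 = 0.146 × 1.6524 × 8.2055 = 1.9796.
T(692)/T(441) = exp(τ_B − τ_A) = exp(1.6531) = 5.2232.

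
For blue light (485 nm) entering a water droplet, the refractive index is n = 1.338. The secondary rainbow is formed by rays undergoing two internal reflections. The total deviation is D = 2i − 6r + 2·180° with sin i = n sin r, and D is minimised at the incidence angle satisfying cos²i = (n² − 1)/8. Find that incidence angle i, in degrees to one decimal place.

71.7°

cos²i = (1.338² − 1)/8 = (1.79024 − 1)/8 = 0.09878.
cos i = 0.31429, so i = 71.682°.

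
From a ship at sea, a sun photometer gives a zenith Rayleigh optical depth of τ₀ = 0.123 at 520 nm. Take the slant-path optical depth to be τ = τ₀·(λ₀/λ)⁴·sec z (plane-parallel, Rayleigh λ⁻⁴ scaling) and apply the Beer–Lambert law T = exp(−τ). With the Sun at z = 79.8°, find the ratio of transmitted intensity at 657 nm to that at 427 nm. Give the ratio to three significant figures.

Airmass: sec 79.8° = 5.6470.
τ(657 nm) = 0.123 × (520/657)⁴ × 5.6470 = 0.123 × 0.3924 × 5.6470 = 0.2726.
τ(427 nm) = 0.123 × (520/427)⁴ × 5.6470 = 0.123 × 2.1994 × 5.6470 = 1.5277.
T(657)/T(427) = exp(τ_B − τ_A) = exp(1.2551) = 3.5081.

3.51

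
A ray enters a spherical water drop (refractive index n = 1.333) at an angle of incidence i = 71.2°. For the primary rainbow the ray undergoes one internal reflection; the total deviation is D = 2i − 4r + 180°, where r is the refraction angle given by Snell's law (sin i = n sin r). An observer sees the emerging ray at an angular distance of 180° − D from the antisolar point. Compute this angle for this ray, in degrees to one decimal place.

sin r = sin 71.2° / 1.333 = 0.9466/1.333 = 0.7102; r = 45.25°.
D = 2·71.2° − 4·45.25° + 180° = 142.40° − 180.99° + 180° = 141.41°.
Angle from antisolar point = 180° − D = 38.59°.

38.6°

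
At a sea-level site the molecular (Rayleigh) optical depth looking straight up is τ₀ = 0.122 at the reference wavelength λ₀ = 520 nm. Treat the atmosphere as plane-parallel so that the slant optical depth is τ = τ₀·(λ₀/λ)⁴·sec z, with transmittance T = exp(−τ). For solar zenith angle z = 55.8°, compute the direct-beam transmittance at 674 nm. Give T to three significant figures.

sec 55.8° = 1.7791.
τ = 0.122 × (520/674)⁴ × 1.7791 = 0.122 × 0.3543 × 1.7791 = 0.0769.
T = exp(−0.0769) = 0.9260.

0.926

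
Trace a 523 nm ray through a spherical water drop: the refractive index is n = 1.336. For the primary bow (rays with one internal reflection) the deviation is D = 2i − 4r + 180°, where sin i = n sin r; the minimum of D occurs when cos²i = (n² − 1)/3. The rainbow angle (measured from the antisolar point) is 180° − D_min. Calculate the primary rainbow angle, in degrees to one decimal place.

cos²i = (1.78490 − 1)/3 = 0.26163; i = arccos(0.51150) = 59.236°.
sin r = sin 59.236°/1.336 = 0.64318; r = 40.029°.
D_min = 2·59.236° − 4·40.029° + 180° = 138.356°.
Rainbow angle = 180° − D_min = 41.644°.

41.6°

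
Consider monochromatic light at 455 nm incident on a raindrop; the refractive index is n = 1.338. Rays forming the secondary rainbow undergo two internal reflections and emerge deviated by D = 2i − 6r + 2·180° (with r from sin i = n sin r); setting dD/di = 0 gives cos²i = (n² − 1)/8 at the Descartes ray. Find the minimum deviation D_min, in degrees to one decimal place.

cos²i = (1.79024 − 1)/8 = 0.09878; i = arccos(0.31429) = 71.682°.
sin r = sin 71.682°/1.338 = 0.70951; r = 45.195°.
D_min = 2·71.682° − 6·45.195° + 360° = 232.193°.

232.2°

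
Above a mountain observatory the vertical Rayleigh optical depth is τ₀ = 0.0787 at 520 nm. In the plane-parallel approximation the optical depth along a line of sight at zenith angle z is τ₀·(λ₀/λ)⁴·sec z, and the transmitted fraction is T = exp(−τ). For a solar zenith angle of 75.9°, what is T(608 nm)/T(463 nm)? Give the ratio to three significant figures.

Airmass: sec 75.9° = 4.1048.
τ(608 nm) = 0.0787 × (520/608)⁴ × 4.1048 = 0.0787 × 0.5351 × 4.1048 = 0.1729.
τ(463 nm) = 0.0787 × (520/463)⁴ × 4.1048 = 0.0787 × 1.5911 × 4.1048 = 0.5140.
T(608)/T(463) = exp(τ_B − τ_A) = exp(0.3411) = 1.4066.

1.41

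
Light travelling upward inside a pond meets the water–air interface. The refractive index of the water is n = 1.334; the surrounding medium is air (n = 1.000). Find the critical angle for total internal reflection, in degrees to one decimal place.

48.6°

sin θ_c = n_air / n = 1.000 / 1.334 = 0.7496.
θ_c = arcsin(0.7496) = 48.56°.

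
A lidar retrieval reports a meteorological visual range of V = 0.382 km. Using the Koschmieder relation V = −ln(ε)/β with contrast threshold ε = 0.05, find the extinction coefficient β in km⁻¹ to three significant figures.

β = −ln(0.05) / V = 2.996 / 0.382 = 7.8422 km⁻¹.

7.84 km⁻¹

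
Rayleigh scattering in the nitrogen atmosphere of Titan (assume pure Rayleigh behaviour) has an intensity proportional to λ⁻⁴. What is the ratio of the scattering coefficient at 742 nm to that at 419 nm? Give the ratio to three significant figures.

Rayleigh scattering ∝ λ⁻⁴, so the ratio of coefficients is the inverse fourth power of the wavelength ratio.
σ(742)/σ(419) = (419/742)⁴ = (0.5647)⁴ = 0.1017.

0.102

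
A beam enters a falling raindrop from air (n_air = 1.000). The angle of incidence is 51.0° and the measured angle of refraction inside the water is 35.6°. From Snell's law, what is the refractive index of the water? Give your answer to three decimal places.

n = sin θ_i / sin θ_r = sin 51.0° / sin 35.6° = 0.7771 / 0.5821 = 1.3350.

1.335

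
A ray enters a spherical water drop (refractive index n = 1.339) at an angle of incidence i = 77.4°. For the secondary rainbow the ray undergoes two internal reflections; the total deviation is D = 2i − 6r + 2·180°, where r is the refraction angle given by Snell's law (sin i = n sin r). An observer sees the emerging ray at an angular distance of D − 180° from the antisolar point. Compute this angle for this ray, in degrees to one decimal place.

54.1°

sin r = sin 77.4° / 1.339 = 0.9759/1.339 = 0.7288; r = 46.79°.
D = 2·77.4° − 6·46.79° + 2·180° = 154.80° − 280.74° + 360° = 234.06°.
Angle from antisolar point = D − 180° = 54.06°.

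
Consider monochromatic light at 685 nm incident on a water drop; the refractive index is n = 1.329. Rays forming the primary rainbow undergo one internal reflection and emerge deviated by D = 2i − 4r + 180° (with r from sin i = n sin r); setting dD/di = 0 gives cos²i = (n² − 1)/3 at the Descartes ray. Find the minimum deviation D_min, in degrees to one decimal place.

137.3°

cos²i = (1.76624 − 1)/3 = 0.25541; i = arccos(0.50538) = 59.643°.
sin r = sin 59.643°/1.329 = 0.64928; r = 40.487°.
D_min = 2·59.643° − 4·40.487° + 180° = 137.337°.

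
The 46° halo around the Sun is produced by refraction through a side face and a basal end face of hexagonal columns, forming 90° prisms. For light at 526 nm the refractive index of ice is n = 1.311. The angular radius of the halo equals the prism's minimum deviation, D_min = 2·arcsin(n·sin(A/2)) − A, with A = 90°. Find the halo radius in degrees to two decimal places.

n·sin(A/2) = 1.311 × sin 45° = 1.311 × 0.7071 = 0.9270.
D_min = 2·arcsin(0.9270) − 90° = 2 × 67.974° − 90° = 45.949°.

45.95°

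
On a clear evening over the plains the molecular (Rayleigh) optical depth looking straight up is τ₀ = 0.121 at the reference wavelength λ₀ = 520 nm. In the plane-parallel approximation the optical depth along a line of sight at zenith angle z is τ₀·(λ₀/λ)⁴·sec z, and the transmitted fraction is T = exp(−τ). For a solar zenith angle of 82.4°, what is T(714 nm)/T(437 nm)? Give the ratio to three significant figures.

Airmass: sec 82.4° = 7.5611.
τ(714 nm) = 0.121 × (520/714)⁴ × 7.5611 = 0.121 × 0.2813 × 7.5611 = 0.2574.
τ(437 nm) = 0.121 × (520/437)⁴ × 7.5611 = 0.121 × 2.0049 × 7.5611 = 1.8342.
T(714)/T(437) = exp(τ_B − τ_A) = exp(1.5769) = 4.8397.

4.84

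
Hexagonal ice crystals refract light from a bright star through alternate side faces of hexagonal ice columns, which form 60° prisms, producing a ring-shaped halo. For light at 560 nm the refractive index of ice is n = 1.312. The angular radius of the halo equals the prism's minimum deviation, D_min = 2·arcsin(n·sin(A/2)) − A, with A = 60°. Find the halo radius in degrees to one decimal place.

22.0°

n·sin(A/2) = 1.312 × sin 30° = 1.312 × 0.5000 = 0.6560.
D_min = 2·arcsin(0.6560) − 60° = 2 × 40.996° − 60° = 21.991°.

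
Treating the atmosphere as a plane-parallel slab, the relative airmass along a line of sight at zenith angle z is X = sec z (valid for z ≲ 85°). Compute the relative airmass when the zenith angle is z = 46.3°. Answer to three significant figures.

X = sec z = 1/cos 46.3° = 1/0.6909 = 1.4474.

1.45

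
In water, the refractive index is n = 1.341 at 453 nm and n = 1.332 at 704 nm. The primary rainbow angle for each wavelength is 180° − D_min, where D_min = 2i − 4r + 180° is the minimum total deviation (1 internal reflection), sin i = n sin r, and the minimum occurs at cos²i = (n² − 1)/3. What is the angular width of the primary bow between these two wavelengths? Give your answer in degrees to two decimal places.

1.29°

At 453 nm (n = 1.341): cos²i = 0.26609 → i = 58.946°, r = 39.705°, D_min = 139.071°, rainbow angle = 40.929°.
At 704 nm (n = 1.332): cos²i = 0.25807 → i = 59.469°, r = 40.290°, D_min = 137.776°, rainbow angle = 42.224°.
Angular width = |40.929° − 42.224°| = 1.295°.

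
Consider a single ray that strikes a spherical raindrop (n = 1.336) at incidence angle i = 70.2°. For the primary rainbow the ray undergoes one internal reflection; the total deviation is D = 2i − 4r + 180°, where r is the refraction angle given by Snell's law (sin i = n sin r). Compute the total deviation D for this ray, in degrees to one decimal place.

sin r = sin 70.2° / 1.336 = 0.9409/1.336 = 0.7043; r = 44.77°.
D = 2·70.2° − 4·44.77° + 180° = 140.40° − 179.08° + 180° = 141.32°.

141.3°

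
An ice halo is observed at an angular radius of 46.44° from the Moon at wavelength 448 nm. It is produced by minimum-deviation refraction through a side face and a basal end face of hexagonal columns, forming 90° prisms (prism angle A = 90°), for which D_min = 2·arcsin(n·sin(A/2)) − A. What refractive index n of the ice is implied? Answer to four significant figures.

1.313

Rearranging: n = sin((D_min + A)/2) / sin(A/2).
(D_min + A)/2 = (46.44° + 90°)/2 = 68.220°.
n = sin 68.220° / sin 45° = 0.9286 / 0.7071 = 1.3133.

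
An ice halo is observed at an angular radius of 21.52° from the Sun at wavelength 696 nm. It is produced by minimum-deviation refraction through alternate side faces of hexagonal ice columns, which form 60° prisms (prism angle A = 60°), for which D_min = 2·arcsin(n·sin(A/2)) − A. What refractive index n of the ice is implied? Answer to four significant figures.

1.306

Rearranging: n = sin((D_min + A)/2) / sin(A/2).
(D_min + A)/2 = (21.52° + 60°)/2 = 40.760°.
n = sin 40.760° / sin 30° = 0.6529 / 0.5000 = 1.3058.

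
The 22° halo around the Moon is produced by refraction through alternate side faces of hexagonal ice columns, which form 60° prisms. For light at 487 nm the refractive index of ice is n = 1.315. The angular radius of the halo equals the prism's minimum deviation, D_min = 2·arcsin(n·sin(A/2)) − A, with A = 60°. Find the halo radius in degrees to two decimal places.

n·sin(A/2) = 1.315 × sin 30° = 1.315 × 0.5000 = 0.6575.
D_min = 2·arcsin(0.6575) − 60° = 2 × 41.109° − 60° = 22.219°.

22.22°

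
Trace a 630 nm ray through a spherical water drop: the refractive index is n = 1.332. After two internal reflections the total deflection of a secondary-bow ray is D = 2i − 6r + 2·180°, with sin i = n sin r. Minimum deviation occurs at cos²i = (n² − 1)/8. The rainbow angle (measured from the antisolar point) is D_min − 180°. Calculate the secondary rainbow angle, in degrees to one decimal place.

cos²i = (1.77422 − 1)/8 = 0.09678; i = arccos(0.31109) = 71.875°.
sin r = sin 71.875°/1.332 = 0.71350; r = 45.520°.
D_min = 2·71.875° − 6·45.520° + 360° = 230.628°.
Rainbow angle = D_min − 180° = 50.628°.

50.6°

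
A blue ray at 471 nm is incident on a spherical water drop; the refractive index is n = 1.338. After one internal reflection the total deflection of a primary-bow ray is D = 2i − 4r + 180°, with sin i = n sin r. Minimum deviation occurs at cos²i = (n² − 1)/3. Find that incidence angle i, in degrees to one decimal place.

59.1°

cos²i = (1.338² − 1)/3 = (1.79024 − 1)/3 = 0.26341.
cos i = 0.51324, so i = 59.120°.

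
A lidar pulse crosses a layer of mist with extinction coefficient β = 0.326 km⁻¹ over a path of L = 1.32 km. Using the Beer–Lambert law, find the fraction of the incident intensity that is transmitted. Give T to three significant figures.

τ = β·L = 0.326 × 1.32 = 0.4303.
T = exp(−0.4303) = 0.6503.

0.650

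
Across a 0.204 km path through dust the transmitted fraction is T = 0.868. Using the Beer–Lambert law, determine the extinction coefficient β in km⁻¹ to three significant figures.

Beer–Lambert: T = exp(−βL) ⇒ β = −ln(T)/L = −ln(0.868)/0.204 = 0.1416/0.204 = 0.6939 km⁻¹.

0.694 km⁻¹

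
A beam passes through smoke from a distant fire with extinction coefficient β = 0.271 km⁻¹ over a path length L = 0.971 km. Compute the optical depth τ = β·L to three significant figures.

τ = β·L = 0.271 × 0.971 = 0.2631.

0.263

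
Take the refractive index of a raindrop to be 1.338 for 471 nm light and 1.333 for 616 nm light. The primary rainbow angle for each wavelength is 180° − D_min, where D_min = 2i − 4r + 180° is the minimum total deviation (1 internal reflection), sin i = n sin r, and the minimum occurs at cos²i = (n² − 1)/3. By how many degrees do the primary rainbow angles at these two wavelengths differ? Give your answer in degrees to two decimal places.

At 471 nm (n = 1.338): cos²i = 0.26341 → i = 59.120°, r = 39.899°, D_min = 138.643°, rainbow angle = 41.357°.
At 616 nm (n = 1.333): cos²i = 0.25896 → i = 59.410°, r = 40.225°, D_min = 137.922°, rainbow angle = 42.078°.
Angular width = |41.357° − 42.078°| = 0.722°.

0.72°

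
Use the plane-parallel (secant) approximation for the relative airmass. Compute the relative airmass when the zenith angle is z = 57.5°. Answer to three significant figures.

1.86

X = sec z = 1/cos 57.5° = 1/0.5373 = 1.8612.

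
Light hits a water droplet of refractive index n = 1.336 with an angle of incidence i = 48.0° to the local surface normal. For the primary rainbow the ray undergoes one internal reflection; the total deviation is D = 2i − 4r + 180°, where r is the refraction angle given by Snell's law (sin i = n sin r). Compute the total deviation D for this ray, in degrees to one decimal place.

sin r = sin 48.0° / 1.336 = 0.7431/1.336 = 0.5562; r = 33.80°.
D = 2·48.0° − 4·33.80° + 180° = 96.00° − 135.19° + 180° = 140.81°.

140.8°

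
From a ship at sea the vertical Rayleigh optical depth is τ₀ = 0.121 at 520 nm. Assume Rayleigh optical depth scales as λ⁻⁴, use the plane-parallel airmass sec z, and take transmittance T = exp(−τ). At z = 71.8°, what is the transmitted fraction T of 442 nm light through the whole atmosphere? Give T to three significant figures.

sec 71.8° = 3.2017.
τ = 0.121 × (520/442)⁴ × 3.2017 = 0.121 × 1.9157 × 3.2017 = 0.7421.
T = exp(−0.7421) = 0.4761.

0.476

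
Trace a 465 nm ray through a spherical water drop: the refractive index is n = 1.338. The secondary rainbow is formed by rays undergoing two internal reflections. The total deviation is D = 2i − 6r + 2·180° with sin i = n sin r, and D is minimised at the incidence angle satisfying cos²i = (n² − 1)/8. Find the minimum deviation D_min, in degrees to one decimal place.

232.2°

cos²i = (1.79024 − 1)/8 = 0.09878; i = arccos(0.31429) = 71.682°.
sin r = sin 71.682°/1.338 = 0.70951; r = 45.195°.
D_min = 2·71.682° − 6·45.195° + 360° = 232.193°.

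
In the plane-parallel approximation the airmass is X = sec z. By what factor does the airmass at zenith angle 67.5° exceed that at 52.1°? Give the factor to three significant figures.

X(67.5°)/X(52.1°) = sec 67.5° / sec 52.1° = cos 52.1° / cos 67.5° = 0.6143/0.3827 = 1.6052.

1.61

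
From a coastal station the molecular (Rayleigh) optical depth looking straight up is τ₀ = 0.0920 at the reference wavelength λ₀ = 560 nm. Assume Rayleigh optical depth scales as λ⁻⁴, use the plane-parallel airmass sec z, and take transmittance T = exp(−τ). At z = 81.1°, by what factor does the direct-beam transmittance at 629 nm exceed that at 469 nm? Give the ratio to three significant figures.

2.31

Airmass: sec 81.1° = 6.4637.
τ(629 nm) = 0.0920 × (560/629)⁴ × 6.4637 = 0.0920 × 0.6283 × 6.4637 = 0.3736.
τ(469 nm) = 0.0920 × (560/469)⁴ × 6.4637 = 0.0920 × 2.0326 × 6.4637 = 1.2087.
T(629)/T(469) = exp(τ_B − τ_A) = exp(0.8351) = 2.3051.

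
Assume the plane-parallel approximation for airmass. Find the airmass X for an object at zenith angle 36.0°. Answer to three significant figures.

X = sec z = 1/cos 36.0° = 1/0.8090 = 1.2361.

1.24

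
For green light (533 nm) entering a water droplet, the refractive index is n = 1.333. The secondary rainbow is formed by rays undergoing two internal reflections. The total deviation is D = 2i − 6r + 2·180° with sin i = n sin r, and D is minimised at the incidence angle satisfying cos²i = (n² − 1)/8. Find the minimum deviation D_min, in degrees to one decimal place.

230.9°

cos²i = (1.77689 − 1)/8 = 0.09711; i = arccos(0.31163) = 71.843°.
sin r = sin 71.843°/1.333 = 0.71283; r = 45.466°.
D_min = 2·71.843° − 6·45.466° + 360° = 230.891°.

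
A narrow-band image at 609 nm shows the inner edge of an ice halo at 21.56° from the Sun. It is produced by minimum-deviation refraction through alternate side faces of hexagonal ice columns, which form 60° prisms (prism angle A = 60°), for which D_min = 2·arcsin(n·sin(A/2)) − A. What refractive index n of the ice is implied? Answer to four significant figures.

1.306

Rearranging: n = sin((D_min + A)/2) / sin(A/2).
(D_min + A)/2 = (21.56° + 60°)/2 = 40.780°.
n = sin 40.780° / sin 30° = 0.6532 / 0.5000 = 1.3063.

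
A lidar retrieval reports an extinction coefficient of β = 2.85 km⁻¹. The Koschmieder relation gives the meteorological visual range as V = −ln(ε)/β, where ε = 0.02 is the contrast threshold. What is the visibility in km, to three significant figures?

V = −ln(0.02) / 2.85 = 3.912 / 2.85 = 1.3726 km.

1.37 km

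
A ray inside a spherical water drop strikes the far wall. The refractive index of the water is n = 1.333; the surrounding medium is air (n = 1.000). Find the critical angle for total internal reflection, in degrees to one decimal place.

48.6°

sin θ_c = n_air / n = 1.000 / 1.333 = 0.7502.
θ_c = arcsin(0.7502) = 48.61°.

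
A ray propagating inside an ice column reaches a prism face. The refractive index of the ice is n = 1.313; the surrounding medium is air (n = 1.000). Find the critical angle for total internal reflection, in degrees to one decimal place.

49.6°

sin θ_c = n_air / n = 1.000 / 1.313 = 0.7616.
θ_c = arcsin(0.7616) = 49.61°.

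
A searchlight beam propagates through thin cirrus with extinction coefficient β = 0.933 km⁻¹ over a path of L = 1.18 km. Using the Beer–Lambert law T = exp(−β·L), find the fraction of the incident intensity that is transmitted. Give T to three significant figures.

τ = β·L = 0.933 × 1.18 = 1.1009.
T = exp(−1.1009) = 0.3326.

0.333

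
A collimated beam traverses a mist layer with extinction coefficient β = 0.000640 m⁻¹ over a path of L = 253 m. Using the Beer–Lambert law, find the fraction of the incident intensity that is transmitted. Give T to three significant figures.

τ = β·L = 0.000640 × 253 = 0.1619.
T = exp(−0.1619) = 0.8505.

0.851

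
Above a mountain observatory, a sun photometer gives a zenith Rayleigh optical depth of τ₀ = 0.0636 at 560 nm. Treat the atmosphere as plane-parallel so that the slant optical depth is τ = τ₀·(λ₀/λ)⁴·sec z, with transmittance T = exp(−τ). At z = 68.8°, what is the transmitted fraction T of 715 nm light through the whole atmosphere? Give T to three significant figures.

sec 68.8° = 2.7653.
τ = 0.0636 × (560/715)⁴ × 2.7653 = 0.0636 × 0.3763 × 2.7653 = 0.0662.
T = exp(−0.0662) = 0.9360.

0.936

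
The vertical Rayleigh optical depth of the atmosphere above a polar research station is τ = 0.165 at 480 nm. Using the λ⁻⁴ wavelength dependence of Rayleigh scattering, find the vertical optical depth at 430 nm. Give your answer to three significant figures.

0.256

τ(430 nm) = τ(480 nm) × (480/430)⁴ = 0.165 × (1.1163)⁴ = 0.165 × 1.5527 = 0.2562.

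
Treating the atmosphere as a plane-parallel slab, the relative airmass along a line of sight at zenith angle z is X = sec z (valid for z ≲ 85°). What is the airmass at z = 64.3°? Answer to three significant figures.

2.31

X = sec z = 1/cos 64.3° = 1/0.4337 = 2.3060.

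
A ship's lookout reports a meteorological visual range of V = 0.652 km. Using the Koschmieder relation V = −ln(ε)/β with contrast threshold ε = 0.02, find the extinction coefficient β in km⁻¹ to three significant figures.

6.00 km⁻¹

β = −ln(0.02) / V = 3.912 / 0.652 = 6.0000 km⁻¹.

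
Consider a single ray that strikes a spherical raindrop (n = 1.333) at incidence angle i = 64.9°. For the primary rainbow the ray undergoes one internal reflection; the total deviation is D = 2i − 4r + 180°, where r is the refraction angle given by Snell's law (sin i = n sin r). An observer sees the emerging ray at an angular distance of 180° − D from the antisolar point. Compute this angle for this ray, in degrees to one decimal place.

41.4°

sin r = sin 64.9° / 1.333 = 0.9056/1.333 = 0.6793; r = 42.79°.
D = 2·64.9° − 4·42.79° + 180° = 129.80° − 171.17° + 180° = 138.63°.
Angle from antisolar point = 180° − D = 41.37°.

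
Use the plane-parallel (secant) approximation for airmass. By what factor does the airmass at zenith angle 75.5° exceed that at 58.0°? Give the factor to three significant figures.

X(75.5°)/X(58.0°) = sec 75.5° / sec 58.0° = cos 58.0° / cos 75.5° = 0.5299/0.2504 = 2.1165.

2.12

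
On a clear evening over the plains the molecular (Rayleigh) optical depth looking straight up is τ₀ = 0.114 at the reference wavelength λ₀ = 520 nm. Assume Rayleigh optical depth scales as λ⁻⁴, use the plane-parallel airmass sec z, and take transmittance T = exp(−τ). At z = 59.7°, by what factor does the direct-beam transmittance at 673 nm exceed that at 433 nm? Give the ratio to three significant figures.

1.48

Airmass: sec 59.7° = 1.9821.
τ(673 nm) = 0.114 × (520/673)⁴ × 1.9821 = 0.114 × 0.3564 × 1.9821 = 0.0805.
τ(433 nm) = 0.114 × (520/433)⁴ × 1.9821 = 0.114 × 2.0800 × 1.9821 = 0.4700.
T(673)/T(433) = exp(τ_B − τ_A) = exp(0.3894) = 1.4762.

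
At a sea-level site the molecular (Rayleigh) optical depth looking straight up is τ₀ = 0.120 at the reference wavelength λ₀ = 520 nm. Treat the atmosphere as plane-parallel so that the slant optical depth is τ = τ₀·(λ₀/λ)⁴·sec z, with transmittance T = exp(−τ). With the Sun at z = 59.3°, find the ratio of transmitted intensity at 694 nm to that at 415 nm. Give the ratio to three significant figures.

1.66

Airmass: sec 59.3° = 1.9587.
τ(694 nm) = 0.120 × (520/694)⁴ × 1.9587 = 0.120 × 0.3152 × 1.9587 = 0.0741.
τ(415 nm) = 0.120 × (520/415)⁴ × 1.9587 = 0.120 × 2.4650 × 1.9587 = 0.5794.
T(694)/T(415) = exp(τ_B − τ_A) = exp(0.5053) = 1.6575.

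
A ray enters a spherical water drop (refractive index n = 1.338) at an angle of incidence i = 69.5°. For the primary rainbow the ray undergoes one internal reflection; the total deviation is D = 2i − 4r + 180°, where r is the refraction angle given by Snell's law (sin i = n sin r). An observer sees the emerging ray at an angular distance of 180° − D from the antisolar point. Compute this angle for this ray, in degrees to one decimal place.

sin r = sin 69.5° / 1.338 = 0.9367/1.338 = 0.7001; r = 44.43°.
D = 2·69.5° − 4·44.43° + 180° = 139.00° − 177.73° + 180° = 141.27°.
Angle from antisolar point = 180° − D = 38.73°.

38.7°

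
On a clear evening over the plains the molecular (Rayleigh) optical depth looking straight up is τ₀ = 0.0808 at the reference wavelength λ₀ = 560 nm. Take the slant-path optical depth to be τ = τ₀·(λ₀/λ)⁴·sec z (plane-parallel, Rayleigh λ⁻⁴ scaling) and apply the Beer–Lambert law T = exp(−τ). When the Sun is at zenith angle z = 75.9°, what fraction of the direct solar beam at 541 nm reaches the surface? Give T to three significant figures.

sec 75.9° = 4.1048.
τ = 0.0808 × (560/541)⁴ × 4.1048 = 0.0808 × 1.1481 × 4.1048 = 0.3808.
T = exp(−0.3808) = 0.6833.

0.683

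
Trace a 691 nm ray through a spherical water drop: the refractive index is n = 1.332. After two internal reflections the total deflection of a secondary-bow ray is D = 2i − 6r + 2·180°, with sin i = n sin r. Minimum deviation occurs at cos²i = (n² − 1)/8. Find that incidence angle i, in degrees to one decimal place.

cos²i = (1.332² − 1)/8 = (1.77422 − 1)/8 = 0.09678.
cos i = 0.31109, so i = 71.875°.

71.9°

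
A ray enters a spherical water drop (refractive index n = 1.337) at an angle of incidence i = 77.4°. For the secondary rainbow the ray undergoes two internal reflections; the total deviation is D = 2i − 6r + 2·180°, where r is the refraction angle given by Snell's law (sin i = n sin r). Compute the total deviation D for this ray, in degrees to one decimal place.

233.5°

sin r = sin 77.4° / 1.337 = 0.9759/1.337 = 0.7299; r = 46.88°.
D = 2·77.4° − 6·46.88° + 2·180° = 154.80° − 281.28° + 360° = 233.52°.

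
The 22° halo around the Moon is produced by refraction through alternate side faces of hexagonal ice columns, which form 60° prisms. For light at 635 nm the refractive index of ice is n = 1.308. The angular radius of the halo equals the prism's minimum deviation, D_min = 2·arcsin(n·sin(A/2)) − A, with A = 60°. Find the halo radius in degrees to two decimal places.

n·sin(A/2) = 1.308 × sin 30° = 1.308 × 0.5000 = 0.6540.
D_min = 2·arcsin(0.6540) − 60° = 2 × 40.844° − 60° = 21.688°.

21.69°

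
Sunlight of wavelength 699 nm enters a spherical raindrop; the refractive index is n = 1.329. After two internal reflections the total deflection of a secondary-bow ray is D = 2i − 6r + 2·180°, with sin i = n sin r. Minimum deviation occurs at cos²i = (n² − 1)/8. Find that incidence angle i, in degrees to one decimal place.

72.0°

cos²i = (1.329² − 1)/8 = (1.76624 − 1)/8 = 0.09578.
cos i = 0.30948, so i = 71.972°.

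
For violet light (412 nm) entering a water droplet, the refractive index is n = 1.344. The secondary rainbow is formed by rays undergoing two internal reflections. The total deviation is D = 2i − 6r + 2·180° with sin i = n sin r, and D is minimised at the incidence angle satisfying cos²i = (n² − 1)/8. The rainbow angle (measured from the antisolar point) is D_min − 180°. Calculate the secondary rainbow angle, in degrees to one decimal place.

53.7°

cos²i = (1.80634 − 1)/8 = 0.10079; i = arccos(0.31748) = 71.490°.
sin r = sin 71.490°/1.344 = 0.70555; r = 44.874°.
D_min = 2·71.490° − 6·44.874° + 360° = 233.733°.
Rainbow angle = D_min − 180° = 53.733°.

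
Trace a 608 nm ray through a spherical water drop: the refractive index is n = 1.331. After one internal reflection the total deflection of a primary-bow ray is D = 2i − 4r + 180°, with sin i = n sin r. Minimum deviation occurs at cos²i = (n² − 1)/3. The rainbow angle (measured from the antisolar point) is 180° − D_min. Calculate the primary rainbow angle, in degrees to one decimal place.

42.4°

cos²i = (1.77156 − 1)/3 = 0.25719; i = arccos(0.50714) = 59.527°.
sin r = sin 59.527°/1.331 = 0.64753; r = 40.356°.
D_min = 2·59.527° − 4·40.356° + 180° = 137.630°.
Rainbow angle = 180° − D_min = 42.370°.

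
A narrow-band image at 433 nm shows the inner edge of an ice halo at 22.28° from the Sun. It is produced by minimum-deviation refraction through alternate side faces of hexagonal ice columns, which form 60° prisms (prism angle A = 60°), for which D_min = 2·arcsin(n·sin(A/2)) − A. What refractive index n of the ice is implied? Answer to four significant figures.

1.316

Rearranging: n = sin((D_min + A)/2) / sin(A/2).
(D_min + A)/2 = (22.28° + 60°)/2 = 41.140°.
n = sin 41.140° / sin 30° = 0.6579 / 0.5000 = 1.3158.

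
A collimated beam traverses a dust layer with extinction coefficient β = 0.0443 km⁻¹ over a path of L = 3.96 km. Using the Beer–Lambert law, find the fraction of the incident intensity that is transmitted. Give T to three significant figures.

0.839

τ = β·L = 0.0443 × 3.96 = 0.1754.
T = exp(−0.1754) = 0.8391.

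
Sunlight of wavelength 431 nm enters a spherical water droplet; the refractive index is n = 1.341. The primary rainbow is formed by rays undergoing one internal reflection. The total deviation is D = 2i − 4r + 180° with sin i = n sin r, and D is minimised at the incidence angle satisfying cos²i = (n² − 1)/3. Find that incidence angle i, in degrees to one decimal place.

58.9°

cos²i = (1.341² − 1)/3 = (1.79828 − 1)/3 = 0.26609.
cos i = 0.51584, so i = 58.946°.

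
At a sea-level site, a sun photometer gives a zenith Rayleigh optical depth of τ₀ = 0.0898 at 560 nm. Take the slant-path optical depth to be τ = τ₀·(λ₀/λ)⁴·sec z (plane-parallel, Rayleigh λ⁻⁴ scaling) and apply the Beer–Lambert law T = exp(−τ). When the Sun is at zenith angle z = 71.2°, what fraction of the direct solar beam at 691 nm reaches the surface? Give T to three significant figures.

0.887

sec 71.2° = 3.1030.
τ = 0.0898 × (560/691)⁴ × 3.1030 = 0.0898 × 0.4314 × 3.1030 = 0.1202.
T = exp(−0.1202) = 0.8867.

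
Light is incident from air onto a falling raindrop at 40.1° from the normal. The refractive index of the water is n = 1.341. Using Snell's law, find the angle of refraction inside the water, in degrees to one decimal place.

28.7°

Snell: sin θ_r = sin θ_i / n = sin 40.1° / 1.341 = 0.6441 / 1.341 = 0.4803.
θ_r = arcsin(0.4803) = 28.71°.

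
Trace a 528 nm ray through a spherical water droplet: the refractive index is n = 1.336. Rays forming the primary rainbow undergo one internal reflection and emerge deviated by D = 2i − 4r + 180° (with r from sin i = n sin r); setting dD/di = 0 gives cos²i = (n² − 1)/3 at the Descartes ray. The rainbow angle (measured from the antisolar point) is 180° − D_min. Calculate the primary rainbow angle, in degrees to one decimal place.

41.6°

cos²i = (1.78490 − 1)/3 = 0.26163; i = arccos(0.51150) = 59.236°.
sin r = sin 59.236°/1.336 = 0.64318; r = 40.029°.
D_min = 2·59.236° − 4·40.029° + 180° = 138.356°.
Rainbow angle = 180° − D_min = 41.644°.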